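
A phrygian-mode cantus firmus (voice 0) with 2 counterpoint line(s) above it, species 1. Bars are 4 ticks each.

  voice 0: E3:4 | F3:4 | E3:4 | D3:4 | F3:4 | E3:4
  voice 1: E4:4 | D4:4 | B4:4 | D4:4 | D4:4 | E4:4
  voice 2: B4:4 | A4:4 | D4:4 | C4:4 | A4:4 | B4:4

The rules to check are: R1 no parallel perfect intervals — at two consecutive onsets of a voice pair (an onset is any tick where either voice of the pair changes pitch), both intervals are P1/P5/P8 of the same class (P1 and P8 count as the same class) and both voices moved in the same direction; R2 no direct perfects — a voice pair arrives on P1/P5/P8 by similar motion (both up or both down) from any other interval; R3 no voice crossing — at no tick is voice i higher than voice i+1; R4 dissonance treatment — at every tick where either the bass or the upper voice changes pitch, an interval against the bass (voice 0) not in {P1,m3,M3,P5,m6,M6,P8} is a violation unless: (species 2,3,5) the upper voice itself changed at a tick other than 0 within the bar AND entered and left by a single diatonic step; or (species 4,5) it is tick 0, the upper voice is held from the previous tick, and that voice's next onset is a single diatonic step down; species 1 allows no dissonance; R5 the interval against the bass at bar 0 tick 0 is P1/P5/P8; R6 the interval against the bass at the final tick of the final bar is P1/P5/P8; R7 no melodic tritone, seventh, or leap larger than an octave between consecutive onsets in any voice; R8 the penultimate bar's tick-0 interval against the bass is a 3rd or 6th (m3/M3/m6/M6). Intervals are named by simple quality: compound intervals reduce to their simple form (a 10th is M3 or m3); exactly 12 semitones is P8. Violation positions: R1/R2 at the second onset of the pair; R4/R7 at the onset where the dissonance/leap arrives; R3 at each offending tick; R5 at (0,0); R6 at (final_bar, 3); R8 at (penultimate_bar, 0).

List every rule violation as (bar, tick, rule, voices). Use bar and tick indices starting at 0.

(1, 0, R1, (1, 2))
(2, 0, R3, (1, 2))
(2, 0, R4, (0, 2))
(2, 1, R3, (1, 2))
(2, 2, R3, (1, 2))
(2, 3, R3, (1, 2))
(3, 0, R2, (0, 1))
(3, 0, R3, (1, 2))
(3, 0, R4, (0, 2))
(3, 1, R3, (1, 2))
(3, 2, R3, (1, 2))
(3, 3, R3, (1, 2))
(5, 0, R1, (1, 2))

bar 0: v0=E3 v1=E4 v2=B4 downbeat P5
bar 1: v0=F3 v1=D4 v2=A4 downbeat M3
bar 2: v0=E3 v1=B4 v2=D4 downbeat m7
bar 3: v0=D3 v1=D4 v2=C4 downbeat m7
bar 4: v0=F3 v1=D4 v2=A4 downbeat M3
bar 5: v0=E3 v1=E4 v2=B4 downbeat P5
  -> R1 @ bar 1 tick 0 v(1, 2): E4/B4 P5 -> D4/A4 P5 similar
  -> R3 @ bar 2 tick 0 v(1, 2): B4 above D4
  -> R4 @ bar 2 tick 0 v(0, 2): E3/D4 m7 untreated
  -> R3 @ bar 2 tick 1 v(1, 2): B4 above D4
  -> R3 @ bar 2 tick 2 v(1, 2): B4 above D4
  -> R3 @ bar 2 tick 3 v(1, 2): B4 above D4
  -> R2 @ bar 3 tick 0 v(0, 1): E3/B4 P5 -> D3/D4 P8 similar
  -> R3 @ bar 3 tick 0 v(1, 2): D4 above C4
  -> R4 @ bar 3 tick 0 v(0, 2): D3/C4 m7 untreated
  -> R3 @ bar 3 tick 1 v(1, 2): D4 above C4
  -> R3 @ bar 3 tick 2 v(1, 2): D4 above C4
  -> R3 @ bar 3 tick 3 v(1, 2): D4 above C4
  -> R1 @ bar 5 tick 0 v(1, 2): D4/A4 P5 -> E4/B4 P5 similar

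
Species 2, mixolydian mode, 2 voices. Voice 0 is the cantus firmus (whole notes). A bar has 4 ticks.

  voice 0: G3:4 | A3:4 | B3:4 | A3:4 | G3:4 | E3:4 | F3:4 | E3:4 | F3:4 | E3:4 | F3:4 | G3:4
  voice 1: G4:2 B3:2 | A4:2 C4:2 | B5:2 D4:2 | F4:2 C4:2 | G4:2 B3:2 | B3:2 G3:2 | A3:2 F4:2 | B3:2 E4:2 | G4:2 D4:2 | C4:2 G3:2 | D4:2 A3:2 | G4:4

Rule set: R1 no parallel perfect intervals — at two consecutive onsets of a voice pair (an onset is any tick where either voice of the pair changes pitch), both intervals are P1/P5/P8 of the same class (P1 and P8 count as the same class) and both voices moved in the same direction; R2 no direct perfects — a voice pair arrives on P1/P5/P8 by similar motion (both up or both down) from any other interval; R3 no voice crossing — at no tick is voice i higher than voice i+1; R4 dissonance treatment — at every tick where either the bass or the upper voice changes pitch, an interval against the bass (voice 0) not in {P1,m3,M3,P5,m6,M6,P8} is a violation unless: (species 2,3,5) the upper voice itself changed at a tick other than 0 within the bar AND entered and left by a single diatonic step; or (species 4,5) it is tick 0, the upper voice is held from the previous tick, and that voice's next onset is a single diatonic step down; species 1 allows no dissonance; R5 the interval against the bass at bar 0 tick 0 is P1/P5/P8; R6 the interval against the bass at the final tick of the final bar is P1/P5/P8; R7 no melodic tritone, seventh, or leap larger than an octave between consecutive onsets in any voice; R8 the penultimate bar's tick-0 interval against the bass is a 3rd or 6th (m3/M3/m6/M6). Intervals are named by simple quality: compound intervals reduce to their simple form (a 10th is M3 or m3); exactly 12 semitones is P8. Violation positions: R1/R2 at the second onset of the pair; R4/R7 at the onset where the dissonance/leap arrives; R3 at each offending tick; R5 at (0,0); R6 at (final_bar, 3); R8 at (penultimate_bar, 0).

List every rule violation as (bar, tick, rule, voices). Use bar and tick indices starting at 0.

(1, 0, R2, (0, 1))
(1, 0, R7, (1,))
(2, 0, R2, (0, 1))
(2, 0, R7, (1,))
(2, 2, R7, (1,))
(7, 0, R2, (0, 1))
(7, 0, R7, (1,))
(8, 0, R4, (0, 1))
(11, 0, R2, (0, 1))
(11, 0, R7, (1,))

bar 0: v0=G3 v1=G4 downbeat P8
bar 1: v0=A3 v1=A4 downbeat P8
bar 2: v0=B3 v1=B5 downbeat P1
bar 3: v0=A3 v1=F4 downbeat m6
bar 4: v0=G3 v1=G4 downbeat P8
bar 5: v0=E3 v1=B3 downbeat P5
bar 6: v0=F3 v1=A3 downbeat M3
bar 7: v0=E3 v1=B3 downbeat P5
bar 8: v0=F3 v1=G4 downbeat M2
bar 9: v0=E3 v1=C4 downbeat m6
bar 10: v0=F3 v1=D4 downbeat M6
bar 11: v0=G3 v1=G4 downbeat P8
  -> R2 @ bar 1 tick 0 v(0, 1): G3/B3 M3 -> A3/A4 P8 similar
  -> R7 @ bar 1 tick 0 v(1,): B3->A4 leap 10st
  -> R2 @ bar 2 tick 0 v(0, 1): A3/C4 m3 -> B3/B5 P1 similar
  -> R7 @ bar 2 tick 0 v(1,): C4->B5 leap 23st
  -> R7 @ bar 2 tick 2 v(1,): B5->D4 leap 21st
  -> R2 @ bar 7 tick 0 v(0, 1): F3/F4 P8 -> E3/B3 P5 similar
  -> R7 @ bar 7 tick 0 v(1,): F4->B3 leap 6st
  -> R4 @ bar 8 tick 0 v(0, 1): F3/G4 M2 untreated
  -> R2 @ bar 11 tick 0 v(0, 1): F3/A3 M3 -> G3/G4 P8 similar
  -> R7 @ bar 11 tick 0 v(1,): A3->G4 leap 10st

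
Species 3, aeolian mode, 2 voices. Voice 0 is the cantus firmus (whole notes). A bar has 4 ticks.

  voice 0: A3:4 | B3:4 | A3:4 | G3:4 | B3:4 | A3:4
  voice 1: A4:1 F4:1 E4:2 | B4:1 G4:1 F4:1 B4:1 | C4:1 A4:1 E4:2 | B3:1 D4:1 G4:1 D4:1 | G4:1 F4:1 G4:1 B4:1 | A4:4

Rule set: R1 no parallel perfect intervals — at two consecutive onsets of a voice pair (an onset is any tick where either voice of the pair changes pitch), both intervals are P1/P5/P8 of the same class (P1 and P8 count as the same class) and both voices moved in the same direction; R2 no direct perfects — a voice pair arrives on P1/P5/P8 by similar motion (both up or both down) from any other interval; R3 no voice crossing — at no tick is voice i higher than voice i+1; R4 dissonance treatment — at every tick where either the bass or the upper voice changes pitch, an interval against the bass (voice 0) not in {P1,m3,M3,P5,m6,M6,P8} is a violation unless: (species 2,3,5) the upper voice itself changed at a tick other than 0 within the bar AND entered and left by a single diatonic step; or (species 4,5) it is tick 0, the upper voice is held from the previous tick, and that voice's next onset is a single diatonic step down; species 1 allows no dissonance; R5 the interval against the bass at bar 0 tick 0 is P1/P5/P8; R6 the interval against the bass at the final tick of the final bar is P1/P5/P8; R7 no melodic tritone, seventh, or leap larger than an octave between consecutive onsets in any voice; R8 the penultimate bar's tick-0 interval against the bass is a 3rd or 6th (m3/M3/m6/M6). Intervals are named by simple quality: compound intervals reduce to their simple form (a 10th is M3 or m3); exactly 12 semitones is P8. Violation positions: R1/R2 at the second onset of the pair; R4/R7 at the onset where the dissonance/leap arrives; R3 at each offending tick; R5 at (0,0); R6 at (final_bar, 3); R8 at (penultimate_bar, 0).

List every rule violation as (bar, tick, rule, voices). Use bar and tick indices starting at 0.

(1, 0, R2, (0, 1))
(1, 2, R4, (0, 1))
(1, 3, R7, (1,))
(2, 0, R7, (1,))
(5, 0, R1, (0, 1))

bar 0: v0=A3 v1=A4 downbeat P8
bar 1: v0=B3 v1=B4 downbeat P8
bar 2: v0=A3 v1=C4 downbeat m3
bar 3: v0=G3 v1=B3 downbeat M3
bar 4: v0=B3 v1=G4 downbeat m6
bar 5: v0=A3 v1=A4 downbeat P8
  -> R2 @ bar 1 tick 0 v(0, 1): A3/E4 P5 -> B3/B4 P8 similar
  -> R4 @ bar 1 tick 2 v(0, 1): B3/F4 TT untreated
  -> R7 @ bar 1 tick 3 v(1,): F4->B4 leap 6st
  -> R7 @ bar 2 tick 0 v(1,): B4->C4 leap 11st
  -> R1 @ bar 5 tick 0 v(0, 1): B3/B4 P8 -> A3/A4 P8 similar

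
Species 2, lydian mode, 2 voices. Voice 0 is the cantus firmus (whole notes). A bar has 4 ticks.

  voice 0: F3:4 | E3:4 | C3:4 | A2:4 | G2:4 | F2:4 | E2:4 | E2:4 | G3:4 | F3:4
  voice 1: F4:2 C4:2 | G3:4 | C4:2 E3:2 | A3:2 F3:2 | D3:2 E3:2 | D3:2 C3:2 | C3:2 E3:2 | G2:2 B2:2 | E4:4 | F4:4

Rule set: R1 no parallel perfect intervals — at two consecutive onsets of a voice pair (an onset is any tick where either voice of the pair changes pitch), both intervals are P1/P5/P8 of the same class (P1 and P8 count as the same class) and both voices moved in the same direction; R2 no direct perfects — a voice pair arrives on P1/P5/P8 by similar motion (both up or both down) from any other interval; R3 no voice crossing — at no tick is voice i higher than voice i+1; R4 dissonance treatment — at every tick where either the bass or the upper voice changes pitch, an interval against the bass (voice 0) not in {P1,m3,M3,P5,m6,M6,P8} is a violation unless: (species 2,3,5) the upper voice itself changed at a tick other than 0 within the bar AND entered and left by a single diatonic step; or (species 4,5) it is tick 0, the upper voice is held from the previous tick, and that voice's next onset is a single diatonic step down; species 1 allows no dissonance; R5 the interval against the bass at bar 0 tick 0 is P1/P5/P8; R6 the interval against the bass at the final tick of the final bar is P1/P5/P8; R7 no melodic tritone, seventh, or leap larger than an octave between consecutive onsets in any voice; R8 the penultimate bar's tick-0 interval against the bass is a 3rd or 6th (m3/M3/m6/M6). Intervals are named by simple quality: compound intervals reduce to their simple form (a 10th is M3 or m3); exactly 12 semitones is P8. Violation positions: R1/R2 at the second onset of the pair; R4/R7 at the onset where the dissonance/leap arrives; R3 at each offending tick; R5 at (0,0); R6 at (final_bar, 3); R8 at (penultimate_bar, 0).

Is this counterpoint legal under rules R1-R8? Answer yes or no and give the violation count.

bar 0: v0=F3 v1=F4 (P8)
bar 1: v0=E3 v1=G3 (m3)
bar 2: v0=C3 v1=C4 (P8)
bar 3: v0=A2 v1=A3 (P8)
bar 4: v0=G2 v1=D3 (P5)
bar 5: v0=F2 v1=D3 (M6)
bar 6: v0=E2 v1=C3 (m6)
bar 7: v0=E2 v1=G2 (m3)
bar 8: v0=G3 v1=E4 (M6)
bar 9: v0=F3 v1=F4 (P8)
  R2 @ bar4.0: A2/F3 m6 -> G2/D3 P5 similar
  R7 @ bar8.0: E2->G3 leap 15st
  R7 @ bar8.0: B2->E4 leap 17st

No (3 violations)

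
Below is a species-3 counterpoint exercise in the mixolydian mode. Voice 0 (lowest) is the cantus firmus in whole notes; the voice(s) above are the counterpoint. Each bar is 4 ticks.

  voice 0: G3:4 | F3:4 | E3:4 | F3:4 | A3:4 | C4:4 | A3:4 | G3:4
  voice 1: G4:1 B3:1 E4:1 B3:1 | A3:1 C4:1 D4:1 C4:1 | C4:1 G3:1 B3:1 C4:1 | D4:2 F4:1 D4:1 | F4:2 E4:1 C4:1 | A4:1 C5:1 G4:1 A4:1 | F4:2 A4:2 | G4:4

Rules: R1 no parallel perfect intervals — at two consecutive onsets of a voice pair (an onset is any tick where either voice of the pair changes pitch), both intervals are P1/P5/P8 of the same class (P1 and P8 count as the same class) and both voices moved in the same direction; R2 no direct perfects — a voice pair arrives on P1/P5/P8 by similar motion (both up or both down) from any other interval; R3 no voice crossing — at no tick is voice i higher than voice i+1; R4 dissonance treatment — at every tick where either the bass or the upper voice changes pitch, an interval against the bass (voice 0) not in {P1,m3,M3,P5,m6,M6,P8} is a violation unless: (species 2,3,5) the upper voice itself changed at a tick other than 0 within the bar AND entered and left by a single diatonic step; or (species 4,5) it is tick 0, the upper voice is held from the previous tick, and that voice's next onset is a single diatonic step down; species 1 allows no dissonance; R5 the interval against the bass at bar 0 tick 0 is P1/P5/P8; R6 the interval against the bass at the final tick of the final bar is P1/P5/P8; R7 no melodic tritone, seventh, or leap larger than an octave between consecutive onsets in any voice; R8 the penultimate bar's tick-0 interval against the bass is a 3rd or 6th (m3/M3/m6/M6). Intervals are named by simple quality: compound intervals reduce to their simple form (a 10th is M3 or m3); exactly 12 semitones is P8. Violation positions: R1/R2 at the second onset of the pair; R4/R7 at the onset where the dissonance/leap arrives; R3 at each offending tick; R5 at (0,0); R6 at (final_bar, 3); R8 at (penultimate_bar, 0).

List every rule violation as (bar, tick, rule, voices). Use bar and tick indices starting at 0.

(7, 0, R1, (0, 1))

bar 0: v0=G3 v1=G4 downbeat P8
bar 1: v0=F3 v1=A3 downbeat M3
bar 2: v0=E3 v1=C4 downbeat m6
bar 3: v0=F3 v1=D4 downbeat M6
bar 4: v0=A3 v1=F4 downbeat m6
bar 5: v0=C4 v1=A4 downbeat M6
bar 6: v0=A3 v1=F4 downbeat m6
bar 7: v0=G3 v1=G4 downbeat P8
  -> R1 @ bar 7 tick 0 v(0, 1): A3/A4 P8 -> G3/G4 P8 similar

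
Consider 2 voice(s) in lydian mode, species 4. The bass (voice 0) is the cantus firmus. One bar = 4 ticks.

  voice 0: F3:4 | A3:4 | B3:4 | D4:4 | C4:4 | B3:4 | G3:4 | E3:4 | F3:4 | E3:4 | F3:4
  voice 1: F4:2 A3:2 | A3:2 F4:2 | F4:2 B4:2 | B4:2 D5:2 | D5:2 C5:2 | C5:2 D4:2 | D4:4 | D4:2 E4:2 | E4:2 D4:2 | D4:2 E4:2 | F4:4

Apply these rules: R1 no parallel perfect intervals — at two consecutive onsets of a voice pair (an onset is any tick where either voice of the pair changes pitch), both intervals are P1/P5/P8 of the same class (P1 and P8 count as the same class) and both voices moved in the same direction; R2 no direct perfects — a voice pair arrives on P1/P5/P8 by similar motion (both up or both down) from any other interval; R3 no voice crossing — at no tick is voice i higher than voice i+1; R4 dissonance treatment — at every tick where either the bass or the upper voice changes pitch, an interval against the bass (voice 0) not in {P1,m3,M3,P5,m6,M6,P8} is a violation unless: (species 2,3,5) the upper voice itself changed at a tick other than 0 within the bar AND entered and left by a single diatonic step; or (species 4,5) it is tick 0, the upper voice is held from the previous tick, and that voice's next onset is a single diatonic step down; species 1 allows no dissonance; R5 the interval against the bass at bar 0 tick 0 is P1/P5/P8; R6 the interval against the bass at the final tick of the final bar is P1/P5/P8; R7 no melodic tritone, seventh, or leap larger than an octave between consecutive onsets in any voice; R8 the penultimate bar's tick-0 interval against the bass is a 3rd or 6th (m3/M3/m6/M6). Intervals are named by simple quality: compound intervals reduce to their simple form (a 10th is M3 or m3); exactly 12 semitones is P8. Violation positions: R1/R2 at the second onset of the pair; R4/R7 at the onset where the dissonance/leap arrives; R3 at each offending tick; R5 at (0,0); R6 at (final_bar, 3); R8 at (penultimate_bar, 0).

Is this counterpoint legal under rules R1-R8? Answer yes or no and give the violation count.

No (8 violations)

bar 0: v0=F3 v1=F4 (P8)
bar 1: v0=A3 v1=A3 (P1)
bar 2: v0=B3 v1=F4 (TT)
bar 3: v0=D4 v1=B4 (M6)
bar 4: v0=C4 v1=D5 (M2)
bar 5: v0=B3 v1=C5 (m2)
bar 6: v0=G3 v1=D4 (P5)
bar 7: v0=E3 v1=D4 (m7)
bar 8: v0=F3 v1=E4 (M7)
bar 9: v0=E3 v1=D4 (m7)
bar 10: v0=F3 v1=F4 (P8)
  R4 @ bar2.0: B3/F4 TT untreated
  R7 @ bar2.2: F4->B4 leap 6st
  R4 @ bar5.0: B3/C5 m2 untreated
  R7 @ bar5.2: C5->D4 leap 10st
  R4 @ bar7.0: E3/D4 m7 untreated
  R4 @ bar9.0: E3/D4 m7 untreated
  R8 @ bar9.0: penult m7 not 3rd/6th
  R1 @ bar10.0: E3/E4 P8 -> F3/F4 P8 similar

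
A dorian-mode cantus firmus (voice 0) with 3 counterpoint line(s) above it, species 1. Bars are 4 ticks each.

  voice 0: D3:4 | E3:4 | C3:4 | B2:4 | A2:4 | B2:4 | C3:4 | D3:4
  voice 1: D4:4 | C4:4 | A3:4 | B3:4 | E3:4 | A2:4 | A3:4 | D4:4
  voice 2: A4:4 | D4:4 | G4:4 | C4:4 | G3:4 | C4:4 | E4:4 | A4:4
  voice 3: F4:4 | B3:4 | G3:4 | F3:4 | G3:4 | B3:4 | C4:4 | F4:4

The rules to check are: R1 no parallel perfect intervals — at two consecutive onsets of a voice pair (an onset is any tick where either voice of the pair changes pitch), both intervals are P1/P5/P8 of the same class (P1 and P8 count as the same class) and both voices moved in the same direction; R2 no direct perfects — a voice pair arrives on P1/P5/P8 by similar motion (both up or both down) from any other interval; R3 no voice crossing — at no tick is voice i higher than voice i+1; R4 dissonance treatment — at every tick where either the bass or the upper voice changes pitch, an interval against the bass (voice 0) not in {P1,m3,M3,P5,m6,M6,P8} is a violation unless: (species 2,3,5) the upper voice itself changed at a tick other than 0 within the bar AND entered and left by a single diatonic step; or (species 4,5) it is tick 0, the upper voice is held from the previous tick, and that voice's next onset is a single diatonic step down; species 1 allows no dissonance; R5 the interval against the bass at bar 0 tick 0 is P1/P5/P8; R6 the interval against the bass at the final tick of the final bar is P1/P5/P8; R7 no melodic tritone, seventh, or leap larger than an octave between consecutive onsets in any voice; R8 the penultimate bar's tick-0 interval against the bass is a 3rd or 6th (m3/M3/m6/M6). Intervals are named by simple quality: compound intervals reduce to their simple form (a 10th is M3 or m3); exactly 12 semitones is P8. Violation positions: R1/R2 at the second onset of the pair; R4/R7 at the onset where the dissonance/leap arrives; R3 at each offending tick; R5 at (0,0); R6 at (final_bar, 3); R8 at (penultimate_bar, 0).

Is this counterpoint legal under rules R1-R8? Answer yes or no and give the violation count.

No (52 violations)

bar 0: v0=D3 v1=D4 v2=A4 v3=F4 (m3)
bar 1: v0=E3 v1=C4 v2=D4 v3=B3 (P5)
bar 2: v0=C3 v1=A3 v2=G4 v3=G3 (P5)
bar 3: v0=B2 v1=B3 v2=C4 v3=F3 (TT)
bar 4: v0=A2 v1=E3 v2=G3 v3=G3 (m7)
bar 5: v0=B2 v1=A2 v2=C4 v3=B3 (P8)
bar 6: v0=C3 v1=A3 v2=E4 v3=C4 (P8)
bar 7: v0=D3 v1=D4 v2=A4 v3=F4 (m3)
  R3 @ bar0.0: A4 above F4
  R5 @ bar0.0: opens on m3
  R3 @ bar0.1: A4 above F4
  R3 @ bar0.2: A4 above F4
  R3 @ bar0.3: A4 above F4
  R3 @ bar1.0: D4 above B3
  R4 @ bar1.0: E3/D4 m7 untreated
  R7 @ bar1.0: F4->B3 leap 6st
  R3 @ bar1.1: D4 above B3
  R3 @ bar1.2: D4 above B3
  R3 @ bar1.3: D4 above B3
  R1 @ bar2.0: E3/B3 P5 -> C3/G3 P5 similar
  R3 @ bar2.0: G4 above G3
  R3 @ bar2.1: G4 above G3
  R3 @ bar2.2: G4 above G3
  R3 @ bar2.3: G4 above G3
  R2 @ bar3.0: G4/G3 P8 -> C4/F3 P5 similar
  R3 @ bar3.0: C4 above F3
  R4 @ bar3.0: B2/C4 m2 untreated
  R4 @ bar3.0: B2/F3 TT untreated
  R3 @ bar3.1: C4 above F3
  R3 @ bar3.2: C4 above F3
  R3 @ bar3.3: C4 above F3
  R2 @ bar4.0: B2/B3 P8 -> A2/E3 P5 similar
  R4 @ bar4.0: A2/G3 m7 untreated
  R4 @ bar4.0: A2/G3 m7 untreated
  R2 @ bar5.0: A2/G3 m7 -> B2/B3 P8 similar
  R3 @ bar5.0: B2 above A2
  R3 @ bar5.0: C4 above B3
  R4 @ bar5.0: B2/A2 M2 untreated
  R4 @ bar5.0: B2/C4 m2 untreated
  R3 @ bar5.1: B2 above A2
  R3 @ bar5.1: C4 above B3
  R3 @ bar5.2: B2 above A2
  R3 @ bar5.2: C4 above B3
  R3 @ bar5.3: B2 above A2
  R3 @ bar5.3: C4 above B3
  R1 @ bar6.0: B2/B3 P8 -> C3/C4 P8 similar
  R2 @ bar6.0: A2/C4 m3 -> A3/E4 P5 similar
  R3 @ bar6.0: E4 above C4
  R8 @ bar6.0: penult P8 not 3rd/6th
  R3 @ bar6.1: E4 above C4
  R3 @ bar6.2: E4 above C4
  R3 @ bar6.3: E4 above C4
  R1 @ bar7.0: A3/E4 P5 -> D4/A4 P5 similar
  R2 @ bar7.0: C3/A3 M6 -> D3/D4 P8 similar
  R2 @ bar7.0: C3/E4 M3 -> D3/A4 P5 similar
  R3 @ bar7.0: A4 above F4
  R3 @ bar7.1: A4 above F4
  R3 @ bar7.2: A4 above F4
  R3 @ bar7.3: A4 above F4
  R6 @ bar7.3: closes on m3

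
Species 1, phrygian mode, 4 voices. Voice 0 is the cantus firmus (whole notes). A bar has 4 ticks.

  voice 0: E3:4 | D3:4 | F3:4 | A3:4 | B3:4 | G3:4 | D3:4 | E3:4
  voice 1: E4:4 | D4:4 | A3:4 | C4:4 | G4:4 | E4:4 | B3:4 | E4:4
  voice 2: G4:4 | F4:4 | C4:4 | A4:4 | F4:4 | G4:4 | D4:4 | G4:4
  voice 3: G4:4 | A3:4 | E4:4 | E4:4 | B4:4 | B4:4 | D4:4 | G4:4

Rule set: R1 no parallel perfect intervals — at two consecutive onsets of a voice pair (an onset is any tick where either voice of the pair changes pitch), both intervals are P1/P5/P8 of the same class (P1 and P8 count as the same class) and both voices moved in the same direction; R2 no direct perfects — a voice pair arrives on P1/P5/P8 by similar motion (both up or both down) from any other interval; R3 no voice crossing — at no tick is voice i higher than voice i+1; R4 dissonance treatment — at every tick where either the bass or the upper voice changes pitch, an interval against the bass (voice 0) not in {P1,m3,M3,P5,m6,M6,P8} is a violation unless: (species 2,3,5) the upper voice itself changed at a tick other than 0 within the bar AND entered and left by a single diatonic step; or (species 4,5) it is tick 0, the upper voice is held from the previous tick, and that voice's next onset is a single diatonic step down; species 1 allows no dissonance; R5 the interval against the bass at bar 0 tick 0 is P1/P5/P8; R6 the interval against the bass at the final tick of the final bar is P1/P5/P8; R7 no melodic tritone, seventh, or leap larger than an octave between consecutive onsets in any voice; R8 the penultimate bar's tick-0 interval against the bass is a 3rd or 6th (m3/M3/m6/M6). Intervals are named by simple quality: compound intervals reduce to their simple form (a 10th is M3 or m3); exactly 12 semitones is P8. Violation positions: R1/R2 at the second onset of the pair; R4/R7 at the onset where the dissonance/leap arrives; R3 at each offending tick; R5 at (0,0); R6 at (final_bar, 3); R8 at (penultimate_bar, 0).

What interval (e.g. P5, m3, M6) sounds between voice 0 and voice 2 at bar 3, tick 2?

P8

voice 0=A3 voice 2=A4 -> P8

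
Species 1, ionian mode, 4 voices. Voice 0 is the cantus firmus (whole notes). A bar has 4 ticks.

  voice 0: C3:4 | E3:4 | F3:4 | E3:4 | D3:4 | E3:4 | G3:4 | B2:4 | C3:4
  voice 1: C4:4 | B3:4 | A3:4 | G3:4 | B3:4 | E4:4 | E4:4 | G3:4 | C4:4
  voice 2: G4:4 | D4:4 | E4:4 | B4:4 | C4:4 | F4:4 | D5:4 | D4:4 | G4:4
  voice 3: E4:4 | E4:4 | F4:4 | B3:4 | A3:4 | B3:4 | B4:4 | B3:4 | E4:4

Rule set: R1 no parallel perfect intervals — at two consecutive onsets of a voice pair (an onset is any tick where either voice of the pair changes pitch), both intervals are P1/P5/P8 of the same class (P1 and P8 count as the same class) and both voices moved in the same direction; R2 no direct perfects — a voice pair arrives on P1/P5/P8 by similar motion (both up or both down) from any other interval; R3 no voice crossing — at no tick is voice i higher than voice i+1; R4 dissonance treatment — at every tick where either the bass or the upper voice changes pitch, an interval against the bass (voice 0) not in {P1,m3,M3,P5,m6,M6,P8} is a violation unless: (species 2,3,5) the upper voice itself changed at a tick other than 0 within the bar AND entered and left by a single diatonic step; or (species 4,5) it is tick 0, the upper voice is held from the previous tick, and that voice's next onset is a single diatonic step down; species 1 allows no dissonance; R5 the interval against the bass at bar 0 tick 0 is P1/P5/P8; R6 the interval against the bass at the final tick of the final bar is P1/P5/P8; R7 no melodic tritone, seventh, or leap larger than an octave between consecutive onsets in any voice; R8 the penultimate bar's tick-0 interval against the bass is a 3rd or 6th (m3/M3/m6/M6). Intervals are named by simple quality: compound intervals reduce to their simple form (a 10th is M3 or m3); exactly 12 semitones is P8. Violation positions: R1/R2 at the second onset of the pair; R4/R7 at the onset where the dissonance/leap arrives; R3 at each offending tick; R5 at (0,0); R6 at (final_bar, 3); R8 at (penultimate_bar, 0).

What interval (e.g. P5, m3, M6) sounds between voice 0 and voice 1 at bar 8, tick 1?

voice 0=C3 voice 1=C4 -> P8

P8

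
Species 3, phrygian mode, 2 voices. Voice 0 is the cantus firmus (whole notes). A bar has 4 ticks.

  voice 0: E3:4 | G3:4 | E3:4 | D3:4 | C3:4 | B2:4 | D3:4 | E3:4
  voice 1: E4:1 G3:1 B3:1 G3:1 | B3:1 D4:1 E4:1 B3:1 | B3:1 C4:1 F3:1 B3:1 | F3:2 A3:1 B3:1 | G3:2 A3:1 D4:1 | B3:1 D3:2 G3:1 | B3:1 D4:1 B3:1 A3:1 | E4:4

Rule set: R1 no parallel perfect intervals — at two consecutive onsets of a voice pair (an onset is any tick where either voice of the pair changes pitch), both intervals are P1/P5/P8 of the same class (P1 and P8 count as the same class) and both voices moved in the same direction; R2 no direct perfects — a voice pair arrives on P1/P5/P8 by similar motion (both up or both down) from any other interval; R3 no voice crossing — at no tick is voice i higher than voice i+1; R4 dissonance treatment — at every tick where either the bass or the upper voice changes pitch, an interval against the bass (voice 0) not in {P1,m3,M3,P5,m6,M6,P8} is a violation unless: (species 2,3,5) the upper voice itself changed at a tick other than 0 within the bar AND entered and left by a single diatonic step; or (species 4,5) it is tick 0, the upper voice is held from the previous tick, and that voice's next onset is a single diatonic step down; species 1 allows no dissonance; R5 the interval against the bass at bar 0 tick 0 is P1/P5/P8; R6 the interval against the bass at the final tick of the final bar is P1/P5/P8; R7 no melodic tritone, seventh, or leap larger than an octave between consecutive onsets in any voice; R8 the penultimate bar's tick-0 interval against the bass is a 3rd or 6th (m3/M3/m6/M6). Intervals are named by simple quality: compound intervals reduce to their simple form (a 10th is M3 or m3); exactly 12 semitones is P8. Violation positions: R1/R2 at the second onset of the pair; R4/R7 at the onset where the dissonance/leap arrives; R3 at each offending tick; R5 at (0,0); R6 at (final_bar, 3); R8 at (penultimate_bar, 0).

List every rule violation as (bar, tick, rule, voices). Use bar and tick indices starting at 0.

bar 0: v0=E3 v1=E4 downbeat P8
bar 1: v0=G3 v1=B3 downbeat M3
bar 2: v0=E3 v1=B3 downbeat P5
bar 3: v0=D3 v1=F3 downbeat m3
bar 4: v0=C3 v1=G3 downbeat P5
bar 5: v0=B2 v1=B3 downbeat P8
bar 6: v0=D3 v1=B3 downbeat M6
bar 7: v0=E3 v1=E4 downbeat P8
  -> R4 @ bar 2 tick 2 v(0, 1): E3/F3 m2 untreated
  -> R7 @ bar 2 tick 3 v(1,): F3->B3 leap 6st
  -> R7 @ bar 3 tick 0 v(1,): B3->F3 leap 6st
  -> R2 @ bar 4 tick 0 v(0, 1): D3/B3 M6 -> C3/G3 P5 similar
  -> R4 @ bar 4 tick 3 v(0, 1): C3/D4 M2 untreated
  -> R2 @ bar 5 tick 0 v(0, 1): C3/D4 M2 -> B2/B3 P8 similar
  -> R2 @ bar 7 tick 0 v(0, 1): D3/A3 P5 -> E3/E4 P8 similar

(2, 2, R4, (0, 1))
(2, 3, R7, (1,))
(3, 0, R7, (1,))
(4, 0, R2, (0, 1))
(4, 3, R4, (0, 1))
(5, 0, R2, (0, 1))
(7, 0, R2, (0, 1))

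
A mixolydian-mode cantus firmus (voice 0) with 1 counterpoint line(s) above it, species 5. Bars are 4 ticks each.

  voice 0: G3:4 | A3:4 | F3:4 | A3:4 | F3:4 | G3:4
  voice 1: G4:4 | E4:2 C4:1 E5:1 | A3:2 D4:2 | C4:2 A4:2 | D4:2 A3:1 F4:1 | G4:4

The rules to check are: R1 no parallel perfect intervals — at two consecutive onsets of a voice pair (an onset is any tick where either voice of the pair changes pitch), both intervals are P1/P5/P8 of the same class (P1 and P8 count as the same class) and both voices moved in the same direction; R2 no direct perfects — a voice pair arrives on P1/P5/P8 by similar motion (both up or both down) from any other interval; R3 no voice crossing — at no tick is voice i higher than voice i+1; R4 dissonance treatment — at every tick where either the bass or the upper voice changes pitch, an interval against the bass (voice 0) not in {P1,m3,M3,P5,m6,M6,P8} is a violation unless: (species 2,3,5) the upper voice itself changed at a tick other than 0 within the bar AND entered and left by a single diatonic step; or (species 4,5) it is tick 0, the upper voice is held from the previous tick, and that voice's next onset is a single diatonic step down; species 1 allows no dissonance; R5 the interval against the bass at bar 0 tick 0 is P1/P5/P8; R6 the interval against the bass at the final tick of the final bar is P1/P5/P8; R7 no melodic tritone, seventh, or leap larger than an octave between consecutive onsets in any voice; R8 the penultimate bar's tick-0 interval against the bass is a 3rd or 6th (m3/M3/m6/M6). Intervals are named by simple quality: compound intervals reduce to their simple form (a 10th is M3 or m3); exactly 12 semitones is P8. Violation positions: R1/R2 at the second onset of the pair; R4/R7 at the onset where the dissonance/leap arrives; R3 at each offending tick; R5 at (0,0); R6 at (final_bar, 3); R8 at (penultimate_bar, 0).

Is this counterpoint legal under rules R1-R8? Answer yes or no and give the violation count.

bar 0: v0=G3 v1=G4 (P8)
bar 1: v0=A3 v1=E4 (P5)
bar 2: v0=F3 v1=A3 (M3)
bar 3: v0=A3 v1=C4 (m3)
bar 4: v0=F3 v1=D4 (M6)
bar 5: v0=G3 v1=G4 (P8)
  R7 @ bar1.3: C4->E5 leap 16st
  R7 @ bar2.0: E5->A3 leap 19st
  R1 @ bar5.0: F3/F4 P8 -> G3/G4 P8 similar

No (3 violations)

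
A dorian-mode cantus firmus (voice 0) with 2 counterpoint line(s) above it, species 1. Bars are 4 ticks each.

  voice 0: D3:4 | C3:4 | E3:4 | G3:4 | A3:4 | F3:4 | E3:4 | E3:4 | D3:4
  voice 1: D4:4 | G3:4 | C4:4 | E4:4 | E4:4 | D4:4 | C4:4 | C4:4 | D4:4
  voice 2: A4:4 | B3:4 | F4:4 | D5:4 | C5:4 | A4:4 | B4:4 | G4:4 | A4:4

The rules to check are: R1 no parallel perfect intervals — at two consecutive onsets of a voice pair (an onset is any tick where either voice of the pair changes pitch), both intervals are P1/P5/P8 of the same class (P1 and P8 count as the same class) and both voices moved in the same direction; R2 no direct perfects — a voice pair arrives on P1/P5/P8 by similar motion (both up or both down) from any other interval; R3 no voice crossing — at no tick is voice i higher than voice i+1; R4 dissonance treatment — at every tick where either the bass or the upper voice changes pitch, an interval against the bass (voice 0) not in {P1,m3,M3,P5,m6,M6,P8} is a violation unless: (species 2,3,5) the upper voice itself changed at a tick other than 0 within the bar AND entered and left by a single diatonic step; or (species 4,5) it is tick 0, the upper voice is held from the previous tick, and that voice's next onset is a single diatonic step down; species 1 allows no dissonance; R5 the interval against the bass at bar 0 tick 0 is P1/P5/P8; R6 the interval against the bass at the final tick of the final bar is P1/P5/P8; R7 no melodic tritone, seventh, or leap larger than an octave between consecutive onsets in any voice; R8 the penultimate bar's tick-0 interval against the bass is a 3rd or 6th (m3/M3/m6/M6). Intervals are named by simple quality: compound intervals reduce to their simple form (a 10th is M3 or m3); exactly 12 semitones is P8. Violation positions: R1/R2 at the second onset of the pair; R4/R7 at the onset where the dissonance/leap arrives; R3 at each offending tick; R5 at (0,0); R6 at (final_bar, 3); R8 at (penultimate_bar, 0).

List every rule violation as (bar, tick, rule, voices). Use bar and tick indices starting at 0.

(1, 0, R2, (0, 1))
(1, 0, R4, (0, 2))
(1, 0, R7, (2,))
(2, 0, R4, (0, 2))
(2, 0, R7, (2,))
(3, 0, R2, (0, 2))
(5, 0, R2, (1, 2))
(8, 0, R1, (1, 2))

bar 0: v0=D3 v1=D4 v2=A4 downbeat P5
bar 1: v0=C3 v1=G3 v2=B3 downbeat M7
bar 2: v0=E3 v1=C4 v2=F4 downbeat m2
bar 3: v0=G3 v1=E4 v2=D5 downbeat P5
bar 4: v0=A3 v1=E4 v2=C5 downbeat m3
bar 5: v0=F3 v1=D4 v2=A4 downbeat M3
bar 6: v0=E3 v1=C4 v2=B4 downbeat P5
bar 7: v0=E3 v1=C4 v2=G4 downbeat m3
bar 8: v0=D3 v1=D4 v2=A4 downbeat P5
  -> R2 @ bar 1 tick 0 v(0, 1): D3/D4 P8 -> C3/G3 P5 similar
  -> R4 @ bar 1 tick 0 v(0, 2): C3/B3 M7 untreated
  -> R7 @ bar 1 tick 0 v(2,): A4->B3 leap 10st
  -> R4 @ bar 2 tick 0 v(0, 2): E3/F4 m2 untreated
  -> R7 @ bar 2 tick 0 v(2,): B3->F4 leap 6st
  -> R2 @ bar 3 tick 0 v(0, 2): E3/F4 m2 -> G3/D5 P5 similar
  -> R2 @ bar 5 tick 0 v(1, 2): E4/C5 m6 -> D4/A4 P5 similar
  -> R1 @ bar 8 tick 0 v(1, 2): C4/G4 P5 -> D4/A4 P5 similar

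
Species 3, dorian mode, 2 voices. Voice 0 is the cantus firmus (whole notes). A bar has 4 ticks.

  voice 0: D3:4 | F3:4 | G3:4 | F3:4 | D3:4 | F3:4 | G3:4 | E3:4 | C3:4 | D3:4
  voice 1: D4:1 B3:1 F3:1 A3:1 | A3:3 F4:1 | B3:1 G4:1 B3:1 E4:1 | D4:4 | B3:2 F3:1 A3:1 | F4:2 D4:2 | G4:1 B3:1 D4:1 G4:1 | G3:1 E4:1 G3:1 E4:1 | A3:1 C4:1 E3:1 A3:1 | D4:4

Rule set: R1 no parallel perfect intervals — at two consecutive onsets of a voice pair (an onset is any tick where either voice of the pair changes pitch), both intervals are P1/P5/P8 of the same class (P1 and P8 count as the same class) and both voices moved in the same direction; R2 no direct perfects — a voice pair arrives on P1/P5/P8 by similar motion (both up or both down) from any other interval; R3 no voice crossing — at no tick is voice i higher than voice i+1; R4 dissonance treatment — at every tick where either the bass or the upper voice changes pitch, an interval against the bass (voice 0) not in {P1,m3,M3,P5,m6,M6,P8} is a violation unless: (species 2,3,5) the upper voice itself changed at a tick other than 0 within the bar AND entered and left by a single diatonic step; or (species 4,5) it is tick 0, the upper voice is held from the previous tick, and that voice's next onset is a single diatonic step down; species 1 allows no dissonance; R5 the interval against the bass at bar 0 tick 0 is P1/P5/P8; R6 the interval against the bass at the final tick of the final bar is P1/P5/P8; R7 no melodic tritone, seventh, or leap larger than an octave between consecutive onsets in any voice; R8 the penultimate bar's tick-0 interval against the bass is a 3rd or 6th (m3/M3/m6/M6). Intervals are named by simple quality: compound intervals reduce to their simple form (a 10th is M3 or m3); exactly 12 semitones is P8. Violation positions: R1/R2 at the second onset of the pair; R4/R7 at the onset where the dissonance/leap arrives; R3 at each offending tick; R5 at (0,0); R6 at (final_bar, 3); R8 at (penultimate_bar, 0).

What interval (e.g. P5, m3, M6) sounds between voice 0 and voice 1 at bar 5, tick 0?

P8

voice 0=F3 voice 1=F4 -> P8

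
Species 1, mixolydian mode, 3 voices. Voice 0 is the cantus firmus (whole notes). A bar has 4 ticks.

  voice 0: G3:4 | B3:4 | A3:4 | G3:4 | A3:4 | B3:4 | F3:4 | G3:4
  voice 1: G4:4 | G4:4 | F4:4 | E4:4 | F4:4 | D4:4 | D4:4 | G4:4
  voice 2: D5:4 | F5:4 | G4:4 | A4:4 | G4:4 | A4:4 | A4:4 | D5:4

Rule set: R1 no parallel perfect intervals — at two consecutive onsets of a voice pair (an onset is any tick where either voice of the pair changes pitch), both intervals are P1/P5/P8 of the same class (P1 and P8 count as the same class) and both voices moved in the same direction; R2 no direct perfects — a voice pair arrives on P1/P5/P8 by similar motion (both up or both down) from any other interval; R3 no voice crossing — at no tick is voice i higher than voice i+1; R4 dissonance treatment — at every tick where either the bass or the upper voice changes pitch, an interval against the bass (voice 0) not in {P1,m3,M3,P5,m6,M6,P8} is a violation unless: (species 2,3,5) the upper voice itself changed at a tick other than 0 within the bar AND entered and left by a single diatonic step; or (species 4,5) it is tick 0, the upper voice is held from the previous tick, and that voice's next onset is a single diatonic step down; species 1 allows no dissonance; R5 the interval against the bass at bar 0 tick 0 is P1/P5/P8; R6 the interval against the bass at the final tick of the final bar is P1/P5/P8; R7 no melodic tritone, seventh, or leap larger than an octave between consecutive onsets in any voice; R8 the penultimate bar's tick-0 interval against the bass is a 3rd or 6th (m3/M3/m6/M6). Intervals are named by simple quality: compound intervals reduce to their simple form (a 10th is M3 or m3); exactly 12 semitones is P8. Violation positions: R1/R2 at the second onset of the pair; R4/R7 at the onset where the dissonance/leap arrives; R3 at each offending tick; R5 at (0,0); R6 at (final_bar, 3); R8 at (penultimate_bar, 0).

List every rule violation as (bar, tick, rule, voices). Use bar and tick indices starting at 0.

bar 0: v0=G3 v1=G4 v2=D5 downbeat P5
bar 1: v0=B3 v1=G4 v2=F5 downbeat TT
bar 2: v0=A3 v1=F4 v2=G4 downbeat m7
bar 3: v0=G3 v1=E4 v2=A4 downbeat M2
bar 4: v0=A3 v1=F4 v2=G4 downbeat m7
bar 5: v0=B3 v1=D4 v2=A4 downbeat m7
bar 6: v0=F3 v1=D4 v2=A4 downbeat M3
bar 7: v0=G3 v1=G4 v2=D5 downbeat P5
  -> R4 @ bar 1 tick 0 v(0, 2): B3/F5 TT untreated
  -> R4 @ bar 2 tick 0 v(0, 2): A3/G4 m7 untreated
  -> R7 @ bar 2 tick 0 v(2,): F5->G4 leap 10st
  -> R4 @ bar 3 tick 0 v(0, 2): G3/A4 M2 untreated
  -> R4 @ bar 4 tick 0 v(0, 2): A3/G4 m7 untreated
  -> R4 @ bar 5 tick 0 v(0, 2): B3/A4 m7 untreated
  -> R7 @ bar 6 tick 0 v(0,): B3->F3 leap 6st
  -> R1 @ bar 7 tick 0 v(1, 2): D4/A4 P5 -> G4/D5 P5 similar
  -> R2 @ bar 7 tick 0 v(0, 1): F3/D4 M6 -> G3/G4 P8 similar
  -> R2 @ bar 7 tick 0 v(0, 2): F3/A4 M3 -> G3/D5 P5 similar

(1, 0, R4, (0, 2))
(2, 0, R4, (0, 2))
(2, 0, R7, (2,))
(3, 0, R4, (0, 2))
(4, 0, R4, (0, 2))
(5, 0, R4, (0, 2))
(6, 0, R7, (0,))
(7, 0, R1, (1, 2))
(7, 0, R2, (0, 1))
(7, 0, R2, (0, 2))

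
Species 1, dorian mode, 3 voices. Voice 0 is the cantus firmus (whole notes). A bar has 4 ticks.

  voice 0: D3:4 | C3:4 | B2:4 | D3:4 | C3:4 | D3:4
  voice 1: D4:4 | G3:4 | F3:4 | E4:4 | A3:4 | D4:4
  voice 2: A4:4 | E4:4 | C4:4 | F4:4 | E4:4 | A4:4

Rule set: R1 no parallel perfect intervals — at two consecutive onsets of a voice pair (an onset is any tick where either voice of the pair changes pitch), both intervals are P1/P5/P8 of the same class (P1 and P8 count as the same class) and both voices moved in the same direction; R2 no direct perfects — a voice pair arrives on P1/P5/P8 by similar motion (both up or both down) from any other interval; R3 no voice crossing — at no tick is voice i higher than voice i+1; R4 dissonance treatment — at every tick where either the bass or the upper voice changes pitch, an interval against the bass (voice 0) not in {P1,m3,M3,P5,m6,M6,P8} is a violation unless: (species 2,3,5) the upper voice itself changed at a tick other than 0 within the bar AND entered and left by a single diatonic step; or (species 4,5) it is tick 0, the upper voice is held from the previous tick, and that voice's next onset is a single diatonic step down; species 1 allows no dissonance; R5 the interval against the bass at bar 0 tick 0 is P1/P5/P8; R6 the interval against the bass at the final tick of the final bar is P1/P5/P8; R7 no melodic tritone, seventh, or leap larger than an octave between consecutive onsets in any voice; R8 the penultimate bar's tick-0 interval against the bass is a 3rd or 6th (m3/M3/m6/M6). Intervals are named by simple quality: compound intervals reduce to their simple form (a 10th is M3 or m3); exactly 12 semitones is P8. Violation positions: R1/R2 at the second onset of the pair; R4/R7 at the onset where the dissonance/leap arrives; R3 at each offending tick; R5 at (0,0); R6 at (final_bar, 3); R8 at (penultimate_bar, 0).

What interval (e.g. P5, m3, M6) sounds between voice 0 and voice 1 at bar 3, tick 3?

M2

voice 0=D3 voice 1=E4 -> M2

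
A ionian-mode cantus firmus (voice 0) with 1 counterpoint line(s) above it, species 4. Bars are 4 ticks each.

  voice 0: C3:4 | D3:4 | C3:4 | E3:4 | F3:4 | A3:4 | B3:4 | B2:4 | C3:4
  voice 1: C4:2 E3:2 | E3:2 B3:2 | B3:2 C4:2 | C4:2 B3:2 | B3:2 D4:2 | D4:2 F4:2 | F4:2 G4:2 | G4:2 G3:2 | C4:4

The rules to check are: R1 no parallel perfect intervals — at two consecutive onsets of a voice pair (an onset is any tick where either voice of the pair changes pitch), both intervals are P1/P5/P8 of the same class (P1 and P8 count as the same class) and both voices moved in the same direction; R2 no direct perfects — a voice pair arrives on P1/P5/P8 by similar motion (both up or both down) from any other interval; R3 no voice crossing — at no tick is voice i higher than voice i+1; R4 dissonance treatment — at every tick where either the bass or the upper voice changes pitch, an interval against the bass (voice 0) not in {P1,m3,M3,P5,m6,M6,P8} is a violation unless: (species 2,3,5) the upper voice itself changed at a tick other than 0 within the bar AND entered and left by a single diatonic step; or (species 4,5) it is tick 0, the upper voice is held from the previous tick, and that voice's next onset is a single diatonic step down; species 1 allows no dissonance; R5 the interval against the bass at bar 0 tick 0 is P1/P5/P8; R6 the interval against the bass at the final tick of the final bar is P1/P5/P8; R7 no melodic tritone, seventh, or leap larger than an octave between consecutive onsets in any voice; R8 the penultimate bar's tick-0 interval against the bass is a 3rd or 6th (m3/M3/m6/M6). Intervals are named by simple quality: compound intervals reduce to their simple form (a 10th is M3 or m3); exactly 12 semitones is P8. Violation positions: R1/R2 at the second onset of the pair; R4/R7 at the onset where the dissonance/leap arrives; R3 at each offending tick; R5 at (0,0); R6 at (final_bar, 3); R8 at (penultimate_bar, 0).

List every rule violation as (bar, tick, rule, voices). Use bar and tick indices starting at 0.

bar 0: v0=C3 v1=C4 downbeat P8
bar 1: v0=D3 v1=E3 downbeat M2
bar 2: v0=C3 v1=B3 downbeat M7
bar 3: v0=E3 v1=C4 downbeat m6
bar 4: v0=F3 v1=B3 downbeat TT
bar 5: v0=A3 v1=D4 downbeat P4
bar 6: v0=B3 v1=F4 downbeat TT
bar 7: v0=B2 v1=G4 downbeat m6
bar 8: v0=C3 v1=C4 downbeat P8
  -> R4 @ bar 1 tick 0 v(0, 1): D3/E3 M2 untreated
  -> R4 @ bar 2 tick 0 v(0, 1): C3/B3 M7 untreated
  -> R4 @ bar 4 tick 0 v(0, 1): F3/B3 TT untreated
  -> R4 @ bar 5 tick 0 v(0, 1): A3/D4 P4 untreated
  -> R4 @ bar 6 tick 0 v(0, 1): B3/F4 TT untreated
  -> R2 @ bar 8 tick 0 v(0, 1): B2/G3 m6 -> C3/C4 P8 similar

(1, 0, R4, (0, 1))
(2, 0, R4, (0, 1))
(4, 0, R4, (0, 1))
(5, 0, R4, (0, 1))
(6, 0, R4, (0, 1))
(8, 0, R2, (0, 1))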